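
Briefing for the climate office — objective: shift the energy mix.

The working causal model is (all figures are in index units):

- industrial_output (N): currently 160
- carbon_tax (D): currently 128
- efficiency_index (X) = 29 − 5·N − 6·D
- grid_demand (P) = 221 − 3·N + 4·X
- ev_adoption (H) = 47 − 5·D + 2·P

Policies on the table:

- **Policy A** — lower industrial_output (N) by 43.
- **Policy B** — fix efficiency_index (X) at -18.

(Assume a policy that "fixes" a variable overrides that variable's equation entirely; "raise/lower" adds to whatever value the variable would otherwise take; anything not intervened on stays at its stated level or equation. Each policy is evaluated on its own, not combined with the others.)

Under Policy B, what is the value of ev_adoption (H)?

Policy B (X := -18):
  N = 160
  D = 128
  X = -18
  P = 221 − 3·160 + 4·(-18) = -331
  H = 47 − 5·128 + 2·(-331) = -1255

-1255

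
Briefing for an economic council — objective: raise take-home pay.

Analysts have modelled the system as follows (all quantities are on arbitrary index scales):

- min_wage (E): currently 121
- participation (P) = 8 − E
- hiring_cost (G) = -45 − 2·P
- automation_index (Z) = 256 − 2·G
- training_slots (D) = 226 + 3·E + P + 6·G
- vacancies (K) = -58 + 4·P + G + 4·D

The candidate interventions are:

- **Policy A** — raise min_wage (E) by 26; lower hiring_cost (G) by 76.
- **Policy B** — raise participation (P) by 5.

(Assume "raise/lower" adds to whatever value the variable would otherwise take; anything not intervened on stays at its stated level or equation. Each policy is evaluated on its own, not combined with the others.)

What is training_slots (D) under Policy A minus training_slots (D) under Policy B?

-37

Policy A (E + 26, G − 76):
  E = 121 + 26 = 147
  P = 8 − 147 = -139
  G = -45 − 2·(-139) (−76 from intervention) = 157
  D = 226 + 3·147 + (-139) + 6·157 = 1470
Policy B (P + 5):
  E = 121
  P = 8 − 121 (+5 from intervention) = -108
  G = -45 − 2·(-108) = 171
  D = 226 + 3·121 + (-108) + 6·171 = 1507
D: 1470 − 1507 = -37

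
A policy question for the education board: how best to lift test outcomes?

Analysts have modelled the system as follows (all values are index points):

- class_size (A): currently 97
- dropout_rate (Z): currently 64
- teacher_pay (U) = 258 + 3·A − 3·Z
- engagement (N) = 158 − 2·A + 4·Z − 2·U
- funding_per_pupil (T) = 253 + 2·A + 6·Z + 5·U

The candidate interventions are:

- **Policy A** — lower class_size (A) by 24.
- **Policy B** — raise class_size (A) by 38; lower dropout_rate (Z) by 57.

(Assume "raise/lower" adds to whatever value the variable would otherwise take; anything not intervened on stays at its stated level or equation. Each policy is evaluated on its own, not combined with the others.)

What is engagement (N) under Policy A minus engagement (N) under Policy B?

Policy A (A − 24):
  A = 97 − 24 = 73
  Z = 64
  U = 258 + 3·73 − 3·64 = 285
  N = 158 − 2·73 + 4·64 − 2·285 = -302
Policy B (A + 38, Z − 57):
  A = 97 + 38 = 135
  Z = 64 − 57 = 7
  U = 258 + 3·135 − 3·7 = 642
  N = 158 − 2·135 + 4·7 − 2·642 = -1368
N: -302 − (-1368) = 1066

1066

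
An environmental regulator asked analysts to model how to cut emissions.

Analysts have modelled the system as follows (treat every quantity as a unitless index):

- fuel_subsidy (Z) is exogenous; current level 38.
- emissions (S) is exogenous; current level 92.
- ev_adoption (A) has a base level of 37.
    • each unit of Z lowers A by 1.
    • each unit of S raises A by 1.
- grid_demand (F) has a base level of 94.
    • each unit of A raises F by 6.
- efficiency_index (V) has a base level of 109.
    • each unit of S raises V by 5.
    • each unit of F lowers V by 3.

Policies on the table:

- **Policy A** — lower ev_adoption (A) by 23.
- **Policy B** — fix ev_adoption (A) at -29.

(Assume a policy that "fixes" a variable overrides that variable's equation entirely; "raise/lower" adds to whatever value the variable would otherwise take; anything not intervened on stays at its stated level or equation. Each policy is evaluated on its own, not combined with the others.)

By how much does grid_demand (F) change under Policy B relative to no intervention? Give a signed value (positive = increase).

-720

Baseline:
  Z = 38
  S = 92
  A = 37 − 38 + 92 = 91
  F = 94 + 6·91 = 640
Policy B (A := -29):
  Z = 38
  S = 92
  A = -29
  F = 94 + 6·(-29) = -80
Change in F: -80 − 640 = -720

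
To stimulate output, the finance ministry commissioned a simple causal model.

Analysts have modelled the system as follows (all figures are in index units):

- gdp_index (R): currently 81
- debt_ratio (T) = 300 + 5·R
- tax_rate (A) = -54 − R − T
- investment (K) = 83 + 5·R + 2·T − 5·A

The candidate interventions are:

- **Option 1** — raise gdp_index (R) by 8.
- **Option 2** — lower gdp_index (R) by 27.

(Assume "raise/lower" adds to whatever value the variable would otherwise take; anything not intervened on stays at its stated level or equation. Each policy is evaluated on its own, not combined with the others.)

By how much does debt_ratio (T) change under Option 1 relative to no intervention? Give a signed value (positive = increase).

40

Baseline:
  R = 81
  T = 300 + 5·81 = 705
Option 1 (R + 8):
  R = 81 + 8 = 89
  T = 300 + 5·89 = 745
Change in T: 745 − 705 = 40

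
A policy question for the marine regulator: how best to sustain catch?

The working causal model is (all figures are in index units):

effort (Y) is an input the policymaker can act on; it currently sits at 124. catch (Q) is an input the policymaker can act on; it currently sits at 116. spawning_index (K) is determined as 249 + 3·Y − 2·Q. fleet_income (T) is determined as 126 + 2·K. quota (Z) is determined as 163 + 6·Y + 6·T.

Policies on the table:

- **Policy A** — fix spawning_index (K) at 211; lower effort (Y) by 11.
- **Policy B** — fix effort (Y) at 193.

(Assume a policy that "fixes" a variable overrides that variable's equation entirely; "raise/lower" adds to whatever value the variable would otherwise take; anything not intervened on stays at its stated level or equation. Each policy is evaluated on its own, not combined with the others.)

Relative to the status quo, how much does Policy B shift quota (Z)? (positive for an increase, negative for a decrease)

2898

Baseline:
  Y = 124
  Q = 116
  K = 249 + 3·124 − 2·116 = 389
  T = 126 + 2·389 = 904
  Z = 163 + 6·124 + 6·904 = 6331
Policy B (Y := 193):
  Y = 193
  Q = 116
  K = 249 + 3·193 − 2·116 = 596
  T = 126 + 2·596 = 1318
  Z = 163 + 6·193 + 6·1318 = 9229
Change in Z: 9229 − 6331 = 2898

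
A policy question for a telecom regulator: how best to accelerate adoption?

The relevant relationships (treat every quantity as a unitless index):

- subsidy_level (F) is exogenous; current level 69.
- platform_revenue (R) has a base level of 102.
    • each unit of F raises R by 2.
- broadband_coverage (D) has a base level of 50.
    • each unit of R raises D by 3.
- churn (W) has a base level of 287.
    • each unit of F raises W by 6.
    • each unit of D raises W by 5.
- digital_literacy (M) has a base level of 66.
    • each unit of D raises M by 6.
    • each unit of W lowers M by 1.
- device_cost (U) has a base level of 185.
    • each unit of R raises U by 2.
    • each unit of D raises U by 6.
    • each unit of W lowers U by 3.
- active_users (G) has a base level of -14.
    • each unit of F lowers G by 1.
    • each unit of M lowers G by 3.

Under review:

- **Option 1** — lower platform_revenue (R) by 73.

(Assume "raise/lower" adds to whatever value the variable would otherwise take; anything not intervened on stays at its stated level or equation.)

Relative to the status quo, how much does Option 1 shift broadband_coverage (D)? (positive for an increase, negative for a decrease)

-219

Baseline:
  F = 69
  R = 102 + 2·69 = 240
  D = 50 + 3·240 = 770
Option 1 (R − 73):
  F = 69
  R = 102 + 2·69 (−73 from intervention) = 167
  D = 50 + 3·167 = 551
Change in D: 551 − 770 = -219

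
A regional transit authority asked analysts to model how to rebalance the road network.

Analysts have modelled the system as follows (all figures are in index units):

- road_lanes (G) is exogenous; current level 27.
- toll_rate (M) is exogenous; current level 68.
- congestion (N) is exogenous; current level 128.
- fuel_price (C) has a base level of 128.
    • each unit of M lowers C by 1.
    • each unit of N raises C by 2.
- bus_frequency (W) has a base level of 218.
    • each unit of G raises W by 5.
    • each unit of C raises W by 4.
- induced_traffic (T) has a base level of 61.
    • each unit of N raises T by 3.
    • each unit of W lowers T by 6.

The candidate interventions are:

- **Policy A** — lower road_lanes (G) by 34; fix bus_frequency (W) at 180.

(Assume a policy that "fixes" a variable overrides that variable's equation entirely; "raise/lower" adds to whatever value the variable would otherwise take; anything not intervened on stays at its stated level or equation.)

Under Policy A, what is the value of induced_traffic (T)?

-635

Policy A (G − 34, W := 180):
  G = 27 − 34 = -7
  M = 68
  N = 128
  C = 128 − 68 + 2·128 = 316
  W = 180
  T = 61 + 3·128 − 6·180 = -635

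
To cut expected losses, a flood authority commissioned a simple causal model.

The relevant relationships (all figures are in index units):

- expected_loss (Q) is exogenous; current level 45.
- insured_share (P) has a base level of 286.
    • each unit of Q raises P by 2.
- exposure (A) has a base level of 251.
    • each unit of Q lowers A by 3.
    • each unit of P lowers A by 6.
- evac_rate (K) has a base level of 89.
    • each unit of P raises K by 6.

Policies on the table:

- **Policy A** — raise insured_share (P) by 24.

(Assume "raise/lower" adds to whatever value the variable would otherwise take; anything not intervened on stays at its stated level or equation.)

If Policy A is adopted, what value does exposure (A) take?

Policy A (P + 24):
  Q = 45
  P = 286 + 2·45 (+24 from intervention) = 400
  A = 251 − 3·45 − 6·400 = -2284

-2284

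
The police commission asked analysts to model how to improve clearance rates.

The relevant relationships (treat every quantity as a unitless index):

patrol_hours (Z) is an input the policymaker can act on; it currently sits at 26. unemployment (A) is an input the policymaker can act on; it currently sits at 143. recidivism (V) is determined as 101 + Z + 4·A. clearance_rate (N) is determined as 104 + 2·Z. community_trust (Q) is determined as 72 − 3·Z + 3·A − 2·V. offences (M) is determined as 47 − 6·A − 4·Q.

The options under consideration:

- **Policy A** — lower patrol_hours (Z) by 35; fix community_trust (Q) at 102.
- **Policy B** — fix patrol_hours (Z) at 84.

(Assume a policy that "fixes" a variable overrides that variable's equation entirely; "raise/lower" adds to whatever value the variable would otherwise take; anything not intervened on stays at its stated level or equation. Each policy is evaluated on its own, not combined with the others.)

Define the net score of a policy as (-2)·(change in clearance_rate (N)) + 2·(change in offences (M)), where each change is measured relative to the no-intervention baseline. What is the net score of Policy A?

Baseline:
  Z = 26
  A = 143
  V = 101 + 26 + 4·143 = 699
  N = 104 + 2·26 = 156
  Q = 72 − 3·26 + 3·143 − 2·699 = -975
  M = 47 − 6·143 − 4·(-975) = 3089
Policy A (Z − 35, Q := 102):
  Z = 26 − 35 = -9
  A = 143
  V = 101 + (-9) + 4·143 = 664
  N = 104 + 2·(-9) = 86
  Q = 102
  M = 47 − 6·143 − 4·102 = -1219
ΔN = 86 − 156 = -70; ΔM = -1219 − 3089 = -4308
Score = (-2)·(-70) + 2·(-4308) = -8476

-8476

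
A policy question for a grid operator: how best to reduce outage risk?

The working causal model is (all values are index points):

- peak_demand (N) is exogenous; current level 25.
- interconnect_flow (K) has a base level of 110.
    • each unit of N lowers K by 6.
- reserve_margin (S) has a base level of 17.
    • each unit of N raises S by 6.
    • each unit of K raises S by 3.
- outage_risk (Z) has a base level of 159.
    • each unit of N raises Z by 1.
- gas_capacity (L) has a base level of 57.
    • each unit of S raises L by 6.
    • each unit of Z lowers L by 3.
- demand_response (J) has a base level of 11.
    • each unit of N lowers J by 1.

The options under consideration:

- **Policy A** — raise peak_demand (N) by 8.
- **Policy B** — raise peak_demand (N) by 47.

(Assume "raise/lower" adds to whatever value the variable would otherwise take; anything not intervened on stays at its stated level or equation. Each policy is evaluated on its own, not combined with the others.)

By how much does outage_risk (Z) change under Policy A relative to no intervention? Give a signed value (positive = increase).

Baseline:
  N = 25
  Z = 159 + 25 = 184
Policy A (N + 8):
  N = 25 + 8 = 33
  Z = 159 + 33 = 192
Change in Z: 192 − 184 = 8

8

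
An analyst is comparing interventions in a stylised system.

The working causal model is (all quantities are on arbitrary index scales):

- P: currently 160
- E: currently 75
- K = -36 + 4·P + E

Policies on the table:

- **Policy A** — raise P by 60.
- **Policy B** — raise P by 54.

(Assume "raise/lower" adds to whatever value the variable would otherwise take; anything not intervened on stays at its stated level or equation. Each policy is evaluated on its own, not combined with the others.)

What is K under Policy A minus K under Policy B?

24

Policy A (P + 60):
  P = 160 + 60 = 220
  E = 75
  K = -36 + 4·220 + 75 = 919
Policy B (P + 54):
  P = 160 + 54 = 214
  E = 75
  K = -36 + 4·214 + 75 = 895
K: 919 − 895 = 24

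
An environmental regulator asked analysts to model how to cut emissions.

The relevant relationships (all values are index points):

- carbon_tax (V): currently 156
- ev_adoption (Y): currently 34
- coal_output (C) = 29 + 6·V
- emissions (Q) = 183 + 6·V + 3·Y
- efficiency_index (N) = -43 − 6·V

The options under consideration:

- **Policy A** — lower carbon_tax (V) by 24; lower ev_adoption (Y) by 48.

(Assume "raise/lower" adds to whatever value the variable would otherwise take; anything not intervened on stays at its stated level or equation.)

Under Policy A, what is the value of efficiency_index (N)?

Policy A (V − 24, Y − 48):
  V = 156 − 24 = 132
  N = -43 − 6·132 = -835

-835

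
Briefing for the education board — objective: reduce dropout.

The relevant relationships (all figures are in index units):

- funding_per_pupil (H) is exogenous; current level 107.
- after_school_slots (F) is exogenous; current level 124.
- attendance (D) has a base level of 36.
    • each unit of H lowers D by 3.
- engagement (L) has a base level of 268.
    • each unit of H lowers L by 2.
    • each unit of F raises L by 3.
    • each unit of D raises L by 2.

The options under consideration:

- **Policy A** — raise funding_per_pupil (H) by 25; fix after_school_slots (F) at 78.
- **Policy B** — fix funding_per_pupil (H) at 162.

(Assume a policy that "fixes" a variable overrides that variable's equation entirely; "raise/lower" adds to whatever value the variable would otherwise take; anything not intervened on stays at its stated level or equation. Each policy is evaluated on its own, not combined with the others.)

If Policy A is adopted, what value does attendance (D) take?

Policy A (H + 25, F := 78):
  H = 107 + 25 = 132
  D = 36 − 3·132 = -360

-360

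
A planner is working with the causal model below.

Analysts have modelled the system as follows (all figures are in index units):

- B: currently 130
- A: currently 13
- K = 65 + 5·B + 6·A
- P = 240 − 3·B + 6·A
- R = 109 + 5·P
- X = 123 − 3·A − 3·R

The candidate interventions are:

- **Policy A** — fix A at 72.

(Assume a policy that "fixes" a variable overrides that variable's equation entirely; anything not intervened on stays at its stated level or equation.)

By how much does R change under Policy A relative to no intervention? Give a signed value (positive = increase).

Baseline:
  B = 130
  A = 13
  P = 240 − 3·130 + 6·13 = -72
  R = 109 + 5·(-72) = -251
Policy A (A := 72):
  B = 130
  A = 72
  P = 240 − 3·130 + 6·72 = 282
  R = 109 + 5·282 = 1519
Change in R: 1519 − (-251) = 1770

1770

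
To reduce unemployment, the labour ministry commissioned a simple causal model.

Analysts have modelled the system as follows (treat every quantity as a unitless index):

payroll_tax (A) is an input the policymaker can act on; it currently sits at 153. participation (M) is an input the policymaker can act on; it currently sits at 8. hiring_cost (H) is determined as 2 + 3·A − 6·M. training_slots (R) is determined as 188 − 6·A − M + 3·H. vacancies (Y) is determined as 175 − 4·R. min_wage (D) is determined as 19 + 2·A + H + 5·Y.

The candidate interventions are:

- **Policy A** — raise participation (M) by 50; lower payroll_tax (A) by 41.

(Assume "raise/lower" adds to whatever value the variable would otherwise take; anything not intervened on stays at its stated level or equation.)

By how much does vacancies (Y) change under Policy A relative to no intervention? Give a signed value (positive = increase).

Baseline:
  A = 153
  M = 8
  H = 2 + 3·153 − 6·8 = 413
  R = 188 − 6·153 − 8 + 3·413 = 501
  Y = 175 − 4·501 = -1829
Policy A (M + 50, A − 41):
  A = 153 − 41 = 112
  M = 8 + 50 = 58
  H = 2 + 3·112 − 6·58 = -10
  R = 188 − 6·112 − 58 + 3·(-10) = -572
  Y = 175 − 4·(-572) = 2463
Change in Y: 2463 − (-1829) = 4292

4292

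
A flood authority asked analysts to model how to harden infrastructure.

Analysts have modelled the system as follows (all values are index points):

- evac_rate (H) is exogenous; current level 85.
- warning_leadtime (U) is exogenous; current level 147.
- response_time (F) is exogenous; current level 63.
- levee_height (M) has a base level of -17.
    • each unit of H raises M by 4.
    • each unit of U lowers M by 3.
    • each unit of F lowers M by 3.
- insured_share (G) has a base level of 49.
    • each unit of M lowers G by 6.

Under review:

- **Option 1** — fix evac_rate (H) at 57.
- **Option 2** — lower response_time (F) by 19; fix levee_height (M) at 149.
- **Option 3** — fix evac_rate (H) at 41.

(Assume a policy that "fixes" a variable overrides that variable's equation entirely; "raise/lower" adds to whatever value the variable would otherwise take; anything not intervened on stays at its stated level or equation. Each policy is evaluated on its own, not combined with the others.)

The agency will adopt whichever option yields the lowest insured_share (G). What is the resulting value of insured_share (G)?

Option 1 (H := 57):
  H = 57
  U = 147
  F = 63
  M = -17 + 4·57 − 3·147 − 3·63 = -419
  G = 49 − 6·(-419) = 2563
Option 2 (F − 19, M := 149):
  H = 85
  U = 147
  F = 63 − 19 = 44
  M = 149
  G = 49 − 6·149 = -845
Option 3 (H := 41):
  H = 41
  U = 147
  F = 63
  M = -17 + 4·41 − 3·147 − 3·63 = -483
  G = 49 − 6·(-483) = 2947
Comparing — Option 1: G=2563, Option 2: G=-845, Option 3: G=2947. Lowest is -845 (Option 2).

-845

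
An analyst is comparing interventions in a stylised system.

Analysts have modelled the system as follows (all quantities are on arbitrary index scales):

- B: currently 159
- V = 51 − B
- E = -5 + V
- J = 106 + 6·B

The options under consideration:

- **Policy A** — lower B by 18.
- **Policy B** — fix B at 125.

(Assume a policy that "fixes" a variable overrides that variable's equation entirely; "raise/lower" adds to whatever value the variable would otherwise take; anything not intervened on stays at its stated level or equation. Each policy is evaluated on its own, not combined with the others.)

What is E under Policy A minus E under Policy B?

Policy A (B − 18):
  B = 159 − 18 = 141
  V = 51 − 141 = -90
  E = -5 + (-90) = -95
Policy B (B := 125):
  B = 125
  V = 51 − 125 = -74
  E = -5 + (-74) = -79
E: -95 − (-79) = -16

-16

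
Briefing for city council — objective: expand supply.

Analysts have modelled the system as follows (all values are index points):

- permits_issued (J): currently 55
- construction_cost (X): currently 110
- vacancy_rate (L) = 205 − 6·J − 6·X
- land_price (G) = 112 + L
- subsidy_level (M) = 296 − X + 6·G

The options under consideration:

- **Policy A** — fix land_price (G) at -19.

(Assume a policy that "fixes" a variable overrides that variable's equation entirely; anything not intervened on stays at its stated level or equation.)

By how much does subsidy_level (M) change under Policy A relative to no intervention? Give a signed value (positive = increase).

Baseline:
  J = 55
  X = 110
  L = 205 − 6·55 − 6·110 = -785
  G = 112 + (-785) = -673
  M = 296 − 110 + 6·(-673) = -3852
Policy A (G := -19):
  J = 55
  X = 110
  L = 205 − 6·55 − 6·110 = -785
  G = -19
  M = 296 − 110 + 6·(-19) = 72
Change in M: 72 − (-3852) = 3924

3924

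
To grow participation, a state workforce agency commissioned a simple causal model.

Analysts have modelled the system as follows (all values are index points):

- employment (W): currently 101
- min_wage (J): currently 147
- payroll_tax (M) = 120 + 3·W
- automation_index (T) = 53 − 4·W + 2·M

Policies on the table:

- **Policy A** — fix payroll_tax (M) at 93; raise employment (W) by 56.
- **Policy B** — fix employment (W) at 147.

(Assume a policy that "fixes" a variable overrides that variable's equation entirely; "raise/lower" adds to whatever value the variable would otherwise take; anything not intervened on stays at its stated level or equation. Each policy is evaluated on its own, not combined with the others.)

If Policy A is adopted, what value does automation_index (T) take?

-389

Policy A (M := 93, W + 56):
  W = 101 + 56 = 157
  M = 93
  T = 53 − 4·157 + 2·93 = -389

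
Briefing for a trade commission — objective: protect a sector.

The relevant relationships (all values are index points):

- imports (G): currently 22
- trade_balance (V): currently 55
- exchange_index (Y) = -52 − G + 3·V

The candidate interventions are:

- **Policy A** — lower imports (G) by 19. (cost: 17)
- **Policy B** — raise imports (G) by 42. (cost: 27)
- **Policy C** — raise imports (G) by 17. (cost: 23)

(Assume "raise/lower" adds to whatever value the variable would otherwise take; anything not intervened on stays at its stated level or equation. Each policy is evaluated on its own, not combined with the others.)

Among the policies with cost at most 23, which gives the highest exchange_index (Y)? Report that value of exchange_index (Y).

110

Policy A (G − 19):
  G = 22 − 19 = 3
  V = 55
  Y = -52 − 3 + 3·55 = 110
Policy C (G + 17):
  G = 22 + 17 = 39
  V = 55
  Y = -52 − 39 + 3·55 = 74
Comparing — Policy A: Y=110, Policy C: Y=74. Highest is 110 (Policy A).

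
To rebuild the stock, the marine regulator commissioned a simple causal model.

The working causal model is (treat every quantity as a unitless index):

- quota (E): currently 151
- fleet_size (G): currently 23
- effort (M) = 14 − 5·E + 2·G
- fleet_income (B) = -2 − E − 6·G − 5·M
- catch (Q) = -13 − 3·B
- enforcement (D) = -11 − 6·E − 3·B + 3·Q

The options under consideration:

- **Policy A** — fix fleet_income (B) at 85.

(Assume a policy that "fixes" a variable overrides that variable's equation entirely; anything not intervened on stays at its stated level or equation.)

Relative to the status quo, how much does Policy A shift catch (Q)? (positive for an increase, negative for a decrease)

Baseline:
  E = 151
  G = 23
  M = 14 − 5·151 + 2·23 = -695
  B = -2 − 151 − 6·23 − 5·(-695) = 3184
  Q = -13 − 3·3184 = -9565
Policy A (B := 85):
  E = 151
  G = 23
  M = 14 − 5·151 + 2·23 = -695
  B = 85
  Q = -13 − 3·85 = -268
Change in Q: -268 − (-9565) = 9297

9297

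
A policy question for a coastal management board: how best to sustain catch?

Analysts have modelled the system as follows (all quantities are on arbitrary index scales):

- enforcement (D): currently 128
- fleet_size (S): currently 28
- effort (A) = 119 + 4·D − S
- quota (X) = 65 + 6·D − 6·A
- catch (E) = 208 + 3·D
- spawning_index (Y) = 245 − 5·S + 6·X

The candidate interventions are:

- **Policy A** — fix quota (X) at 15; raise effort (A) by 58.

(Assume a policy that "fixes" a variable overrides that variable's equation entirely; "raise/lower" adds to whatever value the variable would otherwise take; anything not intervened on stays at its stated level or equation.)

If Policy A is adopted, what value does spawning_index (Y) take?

Policy A (X := 15, A + 58):
  D = 128
  S = 28
  A = 119 + 4·128 − 28 (+58 from intervention) = 661
  X = 15
  Y = 245 − 5·28 + 6·15 = 195

195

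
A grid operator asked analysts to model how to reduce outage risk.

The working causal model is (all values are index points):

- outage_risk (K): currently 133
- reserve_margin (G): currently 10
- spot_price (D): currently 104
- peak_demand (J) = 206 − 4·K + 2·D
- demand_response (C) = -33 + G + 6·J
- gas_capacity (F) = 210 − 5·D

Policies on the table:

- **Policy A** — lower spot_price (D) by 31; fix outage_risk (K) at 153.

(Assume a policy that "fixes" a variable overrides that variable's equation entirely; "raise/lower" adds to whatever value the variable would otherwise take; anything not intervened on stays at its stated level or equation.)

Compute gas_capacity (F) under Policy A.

Policy A (D − 31, K := 153):
  D = 104 − 31 = 73
  F = 210 − 5·73 = -155

-155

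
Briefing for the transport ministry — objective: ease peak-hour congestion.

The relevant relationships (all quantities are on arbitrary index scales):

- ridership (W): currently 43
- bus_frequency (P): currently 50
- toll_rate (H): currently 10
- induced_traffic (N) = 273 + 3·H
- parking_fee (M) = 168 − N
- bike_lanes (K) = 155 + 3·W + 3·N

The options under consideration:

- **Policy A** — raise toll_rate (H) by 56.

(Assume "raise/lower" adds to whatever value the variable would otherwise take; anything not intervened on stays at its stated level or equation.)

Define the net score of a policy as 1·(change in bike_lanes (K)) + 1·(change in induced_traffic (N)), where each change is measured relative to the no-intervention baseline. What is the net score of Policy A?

672

Baseline:
  W = 43
  H = 10
  N = 273 + 3·10 = 303
  K = 155 + 3·43 + 3·303 = 1193
Policy A (H + 56):
  W = 43
  H = 10 + 56 = 66
  N = 273 + 3·66 = 471
  K = 155 + 3·43 + 3·471 = 1697
ΔK = 1697 − 1193 = 504; ΔN = 471 − 303 = 168
Score = 1·504 + 1·168 = 672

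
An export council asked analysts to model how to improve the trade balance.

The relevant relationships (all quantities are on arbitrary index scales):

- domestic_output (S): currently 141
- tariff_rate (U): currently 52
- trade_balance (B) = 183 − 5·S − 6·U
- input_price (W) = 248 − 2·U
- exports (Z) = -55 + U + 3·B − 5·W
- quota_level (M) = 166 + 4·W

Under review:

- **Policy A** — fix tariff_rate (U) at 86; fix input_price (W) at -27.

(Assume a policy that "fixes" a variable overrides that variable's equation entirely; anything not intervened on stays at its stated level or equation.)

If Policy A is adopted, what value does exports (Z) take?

Policy A (U := 86, W := -27):
  S = 141
  U = 86
  B = 183 − 5·141 − 6·86 = -1038
  W = -27
  Z = -55 + 86 + 3·(-1038) − 5·(-27) = -2948

-2948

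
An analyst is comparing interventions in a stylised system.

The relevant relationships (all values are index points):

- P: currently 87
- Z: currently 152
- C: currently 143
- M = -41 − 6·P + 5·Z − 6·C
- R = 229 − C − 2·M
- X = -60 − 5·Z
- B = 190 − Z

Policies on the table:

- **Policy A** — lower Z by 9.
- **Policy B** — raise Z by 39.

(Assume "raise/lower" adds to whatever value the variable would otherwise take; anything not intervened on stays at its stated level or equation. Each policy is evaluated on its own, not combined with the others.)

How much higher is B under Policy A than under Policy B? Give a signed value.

Policy A (Z − 9):
  Z = 152 − 9 = 143
  B = 190 − 143 = 47
Policy B (Z + 39):
  Z = 152 + 39 = 191
  B = 190 − 191 = -1
B: 47 − (-1) = 48

48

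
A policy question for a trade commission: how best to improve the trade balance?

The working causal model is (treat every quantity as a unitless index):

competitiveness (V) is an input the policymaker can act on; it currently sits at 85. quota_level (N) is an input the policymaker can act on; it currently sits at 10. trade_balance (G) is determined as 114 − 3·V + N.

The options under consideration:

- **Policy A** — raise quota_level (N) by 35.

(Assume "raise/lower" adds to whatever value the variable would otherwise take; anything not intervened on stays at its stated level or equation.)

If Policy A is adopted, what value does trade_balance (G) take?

-96

Policy A (N + 35):
  V = 85
  N = 10 + 35 = 45
  G = 114 − 3·85 + 45 = -96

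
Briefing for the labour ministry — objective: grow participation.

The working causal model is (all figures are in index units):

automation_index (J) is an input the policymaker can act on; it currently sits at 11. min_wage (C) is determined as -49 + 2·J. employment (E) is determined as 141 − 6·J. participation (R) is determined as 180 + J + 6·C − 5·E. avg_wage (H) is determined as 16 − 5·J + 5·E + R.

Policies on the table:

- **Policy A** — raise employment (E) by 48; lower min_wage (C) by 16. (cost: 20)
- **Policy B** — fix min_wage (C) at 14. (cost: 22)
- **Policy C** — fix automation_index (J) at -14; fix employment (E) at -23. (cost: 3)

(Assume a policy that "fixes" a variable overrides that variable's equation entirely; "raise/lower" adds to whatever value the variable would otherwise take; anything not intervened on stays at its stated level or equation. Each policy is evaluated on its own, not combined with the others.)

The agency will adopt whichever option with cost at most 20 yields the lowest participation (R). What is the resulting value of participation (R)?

Policy A (E + 48, C − 16):
  J = 11
  C = -49 + 2·11 (−16 from intervention) = -43
  E = 141 − 6·11 (+48 from intervention) = 123
  R = 180 + 11 + 6·(-43) − 5·123 = -682
Policy C (J := -14, E := -23):
  J = -14
  C = -49 + 2·(-14) = -77
  E = -23
  R = 180 + (-14) + 6·(-77) − 5·(-23) = -181
Comparing — Policy A: R=-682, Policy C: R=-181. Lowest is -682 (Policy A).

-682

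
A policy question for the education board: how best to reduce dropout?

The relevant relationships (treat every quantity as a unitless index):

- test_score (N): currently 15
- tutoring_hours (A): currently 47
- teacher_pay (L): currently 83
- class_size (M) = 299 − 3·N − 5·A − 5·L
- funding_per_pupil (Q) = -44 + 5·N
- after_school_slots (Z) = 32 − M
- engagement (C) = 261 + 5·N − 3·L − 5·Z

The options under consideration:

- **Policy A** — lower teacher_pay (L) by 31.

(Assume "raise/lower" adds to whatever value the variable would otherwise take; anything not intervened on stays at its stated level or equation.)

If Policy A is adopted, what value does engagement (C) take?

-1185

Policy A (L − 31):
  N = 15
  A = 47
  L = 83 − 31 = 52
  M = 299 − 3·15 − 5·47 − 5·52 = -241
  Z = 32 − (-241) = 273
  C = 261 + 5·15 − 3·52 − 5·273 = -1185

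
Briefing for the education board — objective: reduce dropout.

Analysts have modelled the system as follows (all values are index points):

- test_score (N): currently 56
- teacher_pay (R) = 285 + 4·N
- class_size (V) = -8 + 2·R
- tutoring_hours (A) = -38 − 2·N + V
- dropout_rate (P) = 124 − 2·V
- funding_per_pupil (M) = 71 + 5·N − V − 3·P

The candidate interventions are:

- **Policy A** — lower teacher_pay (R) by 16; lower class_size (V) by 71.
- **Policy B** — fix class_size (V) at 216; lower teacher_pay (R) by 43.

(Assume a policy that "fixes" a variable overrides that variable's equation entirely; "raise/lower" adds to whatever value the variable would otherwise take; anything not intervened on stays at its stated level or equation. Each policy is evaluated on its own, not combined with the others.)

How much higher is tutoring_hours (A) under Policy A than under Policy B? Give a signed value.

Policy A (R − 16, V − 71):
  N = 56
  R = 285 + 4·56 (−16 from intervention) = 493
  V = -8 + 2·493 (−71 from intervention) = 907
  A = -38 − 2·56 + 907 = 757
Policy B (V := 216, R − 43):
  N = 56
  R = 285 + 4·56 (−43 from intervention) = 466
  V = 216
  A = -38 − 2·56 + 216 = 66
A: 757 − 66 = 691

691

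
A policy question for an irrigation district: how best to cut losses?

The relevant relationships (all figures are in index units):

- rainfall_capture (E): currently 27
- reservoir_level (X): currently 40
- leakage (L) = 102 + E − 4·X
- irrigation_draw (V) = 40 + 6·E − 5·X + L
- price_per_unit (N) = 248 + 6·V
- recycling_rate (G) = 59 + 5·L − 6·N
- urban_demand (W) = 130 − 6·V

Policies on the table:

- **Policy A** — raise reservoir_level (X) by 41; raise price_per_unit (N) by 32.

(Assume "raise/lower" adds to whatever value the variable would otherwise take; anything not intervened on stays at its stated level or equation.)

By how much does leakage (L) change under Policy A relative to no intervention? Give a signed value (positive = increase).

-164

Baseline:
  E = 27
  X = 40
  L = 102 + 27 − 4·40 = -31
Policy A (X + 41, N + 32):
  E = 27
  X = 40 + 41 = 81
  L = 102 + 27 − 4·81 = -195
Change in L: -195 − (-31) = -164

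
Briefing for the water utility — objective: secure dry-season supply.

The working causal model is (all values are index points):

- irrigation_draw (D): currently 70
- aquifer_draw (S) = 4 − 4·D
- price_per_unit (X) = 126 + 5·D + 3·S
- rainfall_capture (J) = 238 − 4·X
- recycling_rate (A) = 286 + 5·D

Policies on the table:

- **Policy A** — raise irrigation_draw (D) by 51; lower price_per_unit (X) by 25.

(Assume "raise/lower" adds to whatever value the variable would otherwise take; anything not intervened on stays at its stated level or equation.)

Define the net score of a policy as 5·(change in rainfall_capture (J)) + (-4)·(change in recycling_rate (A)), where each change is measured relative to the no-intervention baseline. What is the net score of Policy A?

6620

Baseline:
  D = 70
  S = 4 − 4·70 = -276
  X = 126 + 5·70 + 3·(-276) = -352
  J = 238 − 4·(-352) = 1646
  A = 286 + 5·70 = 636
Policy A (D + 51, X − 25):
  D = 70 + 51 = 121
  S = 4 − 4·121 = -480
  X = 126 + 5·121 + 3·(-480) (−25 from intervention) = -734
  J = 238 − 4·(-734) = 3174
  A = 286 + 5·121 = 891
ΔJ = 3174 − 1646 = 1528; ΔA = 891 − 636 = 255
Score = 5·1528 + (-4)·255 = 6620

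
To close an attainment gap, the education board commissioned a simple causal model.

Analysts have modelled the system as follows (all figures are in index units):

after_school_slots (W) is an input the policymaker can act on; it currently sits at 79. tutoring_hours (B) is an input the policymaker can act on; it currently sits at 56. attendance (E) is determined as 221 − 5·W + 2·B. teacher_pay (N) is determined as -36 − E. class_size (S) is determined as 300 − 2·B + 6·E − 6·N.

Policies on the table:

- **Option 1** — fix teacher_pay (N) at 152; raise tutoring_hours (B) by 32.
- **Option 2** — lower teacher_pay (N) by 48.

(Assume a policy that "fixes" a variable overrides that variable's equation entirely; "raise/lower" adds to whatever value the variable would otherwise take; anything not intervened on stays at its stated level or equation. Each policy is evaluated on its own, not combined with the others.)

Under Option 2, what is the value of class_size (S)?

Option 2 (N − 48):
  W = 79
  B = 56
  E = 221 − 5·79 + 2·56 = -62
  N = -36 − (-62) (−48 from intervention) = -22
  S = 300 − 2·56 + 6·(-62) − 6·(-22) = -52

-52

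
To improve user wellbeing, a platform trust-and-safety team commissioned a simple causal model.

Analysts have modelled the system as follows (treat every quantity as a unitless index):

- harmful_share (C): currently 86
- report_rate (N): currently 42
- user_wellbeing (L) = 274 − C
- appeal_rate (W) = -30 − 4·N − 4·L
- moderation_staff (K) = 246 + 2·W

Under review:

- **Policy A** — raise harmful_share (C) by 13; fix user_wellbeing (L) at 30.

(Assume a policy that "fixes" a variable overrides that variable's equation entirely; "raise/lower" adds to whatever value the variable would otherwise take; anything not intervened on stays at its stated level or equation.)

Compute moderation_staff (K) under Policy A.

Policy A (C + 13, L := 30):
  C = 86 + 13 = 99
  N = 42
  L = 30
  W = -30 − 4·42 − 4·30 = -318
  K = 246 + 2·(-318) = -390

-390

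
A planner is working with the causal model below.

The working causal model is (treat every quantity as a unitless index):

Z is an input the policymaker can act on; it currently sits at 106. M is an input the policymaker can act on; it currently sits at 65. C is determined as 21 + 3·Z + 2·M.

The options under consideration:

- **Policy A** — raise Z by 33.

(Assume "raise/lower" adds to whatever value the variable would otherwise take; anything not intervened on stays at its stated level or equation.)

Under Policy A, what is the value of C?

568

Policy A (Z + 33):
  Z = 106 + 33 = 139
  M = 65
  C = 21 + 3·139 + 2·65 = 568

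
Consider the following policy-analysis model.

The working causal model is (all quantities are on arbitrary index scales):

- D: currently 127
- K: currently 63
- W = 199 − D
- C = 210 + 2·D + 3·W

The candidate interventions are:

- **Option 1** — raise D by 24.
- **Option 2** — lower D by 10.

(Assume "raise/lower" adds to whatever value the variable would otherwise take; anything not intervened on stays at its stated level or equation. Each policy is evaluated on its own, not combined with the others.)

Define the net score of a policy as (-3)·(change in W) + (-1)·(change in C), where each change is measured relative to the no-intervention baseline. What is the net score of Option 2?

-40

Baseline:
  D = 127
  W = 199 − 127 = 72
  C = 210 + 2·127 + 3·72 = 680
Option 2 (D − 10):
  D = 127 − 10 = 117
  W = 199 − 117 = 82
  C = 210 + 2·117 + 3·82 = 690
ΔW = 82 − 72 = 10; ΔC = 690 − 680 = 10
Score = (-3)·10 + (-1)·10 = -40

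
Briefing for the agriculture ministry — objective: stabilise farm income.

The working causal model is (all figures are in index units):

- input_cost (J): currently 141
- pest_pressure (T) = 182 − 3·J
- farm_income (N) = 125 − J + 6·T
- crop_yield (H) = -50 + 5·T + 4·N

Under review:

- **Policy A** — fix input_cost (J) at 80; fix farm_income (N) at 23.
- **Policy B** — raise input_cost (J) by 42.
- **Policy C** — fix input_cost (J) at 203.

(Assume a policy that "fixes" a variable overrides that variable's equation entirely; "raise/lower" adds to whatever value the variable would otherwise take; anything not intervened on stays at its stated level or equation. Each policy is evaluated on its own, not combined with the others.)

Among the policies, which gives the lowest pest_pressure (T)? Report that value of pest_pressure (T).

-427

Policy A (J := 80, N := 23):
  J = 80
  T = 182 − 3·80 = -58
Policy B (J + 42):
  J = 141 + 42 = 183
  T = 182 − 3·183 = -367
Policy C (J := 203):
  J = 203
  T = 182 − 3·203 = -427
Comparing — Policy A: T=-58, Policy B: T=-367, Policy C: T=-427. Lowest is -427 (Policy C).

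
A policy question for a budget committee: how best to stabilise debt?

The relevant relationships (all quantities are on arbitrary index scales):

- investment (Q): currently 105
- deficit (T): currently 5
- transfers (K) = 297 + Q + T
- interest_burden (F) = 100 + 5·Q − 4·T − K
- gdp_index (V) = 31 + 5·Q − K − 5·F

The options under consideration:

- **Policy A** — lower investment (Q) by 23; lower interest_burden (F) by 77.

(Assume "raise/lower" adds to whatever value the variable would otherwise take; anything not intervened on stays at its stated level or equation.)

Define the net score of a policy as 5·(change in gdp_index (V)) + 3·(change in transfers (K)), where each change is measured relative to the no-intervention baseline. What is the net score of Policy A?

Baseline:
  Q = 105
  T = 5
  K = 297 + 105 + 5 = 407
  F = 100 + 5·105 − 4·5 − 407 = 198
  V = 31 + 5·105 − 407 − 5·198 = -841
Policy A (Q − 23, F − 77):
  Q = 105 − 23 = 82
  T = 5
  K = 297 + 82 + 5 = 384
  F = 100 + 5·82 − 4·5 − 384 (−77 from intervention) = 29
  V = 31 + 5·82 − 384 − 5·29 = -88
ΔV = -88 − (-841) = 753; ΔK = 384 − 407 = -23
Score = 5·753 + 3·(-23) = 3696

3696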